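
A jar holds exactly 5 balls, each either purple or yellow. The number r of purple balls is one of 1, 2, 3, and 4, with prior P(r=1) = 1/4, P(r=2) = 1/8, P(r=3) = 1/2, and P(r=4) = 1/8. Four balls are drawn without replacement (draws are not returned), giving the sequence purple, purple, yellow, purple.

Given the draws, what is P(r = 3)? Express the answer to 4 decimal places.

0.6667

For each hypothesis, P(data | H) works out to: P(data | r = 1) = (1/5)(0/4) = 0; P(data | r = 2) = (2/5)(1/4)(3/3)(0/2) = 0; P(data | r = 3) = (3/5)(2/4)(2/3)(1/2) = 1/10; P(data | r = 4) = (4/5)(3/4)(1/3)(2/2) = 1/5.
The prior-weighted likelihoods are 1/4 · 0 = 0, 1/8 · 0 = 0, 1/2 · 1/10 = 1/20, 1/8 · 1/5 = 1/40; with total 3/40.
By Bayes' rule, P(r = 3 | data) = (1/20) / (3/40) = 2/3.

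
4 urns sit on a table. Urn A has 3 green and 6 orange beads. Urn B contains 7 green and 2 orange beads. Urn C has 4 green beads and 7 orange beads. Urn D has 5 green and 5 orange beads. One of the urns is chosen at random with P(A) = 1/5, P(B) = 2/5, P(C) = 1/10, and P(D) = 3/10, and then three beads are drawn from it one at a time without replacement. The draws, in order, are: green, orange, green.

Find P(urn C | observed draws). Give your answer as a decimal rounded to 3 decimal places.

0.065

Under each hypothesis, the probability of the observed sequence is: P(data | urn A) = (3/9)(6/8)(2/7) = 0.071429; P(data | urn B) = (7/9)(2/8)(6/7) = 0.16667; P(data | urn C) = (4/11)(7/10)(3/9) = 0.084848; P(data | urn D) = (5/10)(5/9)(4/8) = 0.13889.
Weighting by the prior gives 1/5 · 0.071429 = 0.014286, 2/5 · 0.16667 = 0.066667, 1/10 · 0.084848 = 0.0084848, 3/10 · 0.13889 = 0.041667; with total 0.1311.
So P(urn C | data) = (0.0084848) / (0.1311) = 0.064719.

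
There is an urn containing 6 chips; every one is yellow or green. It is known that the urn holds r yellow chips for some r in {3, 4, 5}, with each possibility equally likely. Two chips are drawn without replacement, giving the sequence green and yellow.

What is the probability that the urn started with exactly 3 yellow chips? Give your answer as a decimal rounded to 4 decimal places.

0.4091

Compute the likelihood of the observed sequence for each case: P(data | r = 3) = (3/6)(3/5) = 3/10; P(data | r = 4) = (2/6)(4/5) = 4/15; P(data | r = 5) = (1/6)(5/5) = 1/6.
Weighting by the prior gives 1/3 · 3/10 = 1/10, 1/3 · 4/15 = 4/45, 1/3 · 1/6 = 1/18; with total 11/45.
Therefore the posterior P(r = 3 | data) = (1/10) / (11/45) = 9/22.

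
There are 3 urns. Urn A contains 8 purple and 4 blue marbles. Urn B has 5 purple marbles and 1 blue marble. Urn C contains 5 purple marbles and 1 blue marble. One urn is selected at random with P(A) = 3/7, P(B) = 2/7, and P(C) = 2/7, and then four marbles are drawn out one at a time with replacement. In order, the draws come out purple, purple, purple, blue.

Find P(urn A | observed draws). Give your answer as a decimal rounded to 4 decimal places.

The likelihood of the observed sequence under each hypothesis: P(data | urn A) = (8/12)(8/12)(8/12)(4/12) = 0.098765; P(data | urn B) = (5/6)(5/6)(5/6)(1/6) = 0.096451; P(data | urn C) = (5/6)(5/6)(5/6)(1/6) = 0.096451.
The prior-weighted likelihoods are 3/7 · 0.098765 = 0.042328, 2/7 · 0.096451 = 0.027557, 2/7 · 0.096451 = 0.027557; summing to 0.097443.
Therefore the posterior P(urn A | data) = (0.042328) / (0.097443) = 0.43439.

0.4344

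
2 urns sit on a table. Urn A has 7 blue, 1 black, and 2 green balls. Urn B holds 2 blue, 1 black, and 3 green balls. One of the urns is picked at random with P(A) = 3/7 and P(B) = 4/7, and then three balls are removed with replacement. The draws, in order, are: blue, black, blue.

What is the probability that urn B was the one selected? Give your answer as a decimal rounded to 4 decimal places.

0.3351

Compute the likelihood of the observed sequence for each case: P(data | urn A) = (7/10)(1/10)(7/10) = 0.049; P(data | urn B) = (2/6)(1/6)(2/6) = 0.018519.
Weighting by the prior gives 3/7 · 0.049 = 0.021, 4/7 · 0.018519 = 0.010582; with total 0.031582.
Hence P(urn B | data) = (0.010582) / (0.031582) = 0.33506.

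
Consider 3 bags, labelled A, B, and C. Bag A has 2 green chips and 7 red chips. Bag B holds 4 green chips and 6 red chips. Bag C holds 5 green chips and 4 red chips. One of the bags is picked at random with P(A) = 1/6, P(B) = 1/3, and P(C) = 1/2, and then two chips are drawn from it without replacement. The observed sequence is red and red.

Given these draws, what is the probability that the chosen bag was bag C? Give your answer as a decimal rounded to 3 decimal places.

0.286

Under each hypothesis, the probability of the observed sequence is: P(data | bag A) = (7/9)(6/8) = 7/12; P(data | bag B) = (6/10)(5/9) = 1/3; P(data | bag C) = (4/9)(3/8) = 1/6.
Multiplying each by its prior: 1/6 · 7/12 = 7/72, 1/3 · 1/3 = 1/9, 1/2 · 1/6 = 1/12; with total 7/24.
So P(bag C | data) = (1/12) / (7/24) = 2/7.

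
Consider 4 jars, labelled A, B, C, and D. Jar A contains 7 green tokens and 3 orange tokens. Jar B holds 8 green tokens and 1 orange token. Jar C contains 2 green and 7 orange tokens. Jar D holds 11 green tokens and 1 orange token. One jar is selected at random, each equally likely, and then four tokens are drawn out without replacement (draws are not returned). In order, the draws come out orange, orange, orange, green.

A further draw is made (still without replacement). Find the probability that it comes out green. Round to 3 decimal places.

For each hypothesis, P(data | H) works out to: P(data | jar A) = (3/10)(2/9)(1/8)(7/7) = 0.0083333; P(data | jar B) = (1/9)(0/8) = 0; P(data | jar C) = (7/9)(6/8)(5/7)(2/6) = 0.13889; P(data | jar D) = (1/12)(0/11) = 0.
The prior-weighted likelihoods are 1/4 · 0.0083333 = 0.0020833, 1/4 · 0 = 0, 1/4 · 0.13889 = 0.034722, 1/4 · 0 = 0; these sum to 0.036806.
Dividing through by the total gives posterior P(jar A | data) = 0.056604, P(jar B | data) = 0, P(jar C | data) = 0.9434, P(jar D | data) = 0.
The predictive probability is P(green next | data) = (1)(0.056604) + (1/5)(0.9434) = 0.24528.

0.245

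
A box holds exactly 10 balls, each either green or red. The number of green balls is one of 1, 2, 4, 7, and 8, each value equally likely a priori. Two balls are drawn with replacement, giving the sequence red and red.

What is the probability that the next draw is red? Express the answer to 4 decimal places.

0.7691

For each hypothesis, P(data | H) works out to: P(data | r = 1) = (9/10)(9/10) = 81/100; P(data | r = 2) = (8/10)(8/10) = 16/25; P(data | r = 4) = (6/10)(6/10) = 9/25; P(data | r = 7) = (3/10)(3/10) = 9/100; P(data | r = 8) = (2/10)(2/10) = 1/25.
Multiplying each by its prior: 1/5 · 81/100 = 81/500, 1/5 · 16/25 = 16/125, 1/5 · 9/25 = 9/125, 1/5 · 9/100 = 9/500, 1/5 · 1/25 = 1/125; with total 97/250.
Normalising, the posterior is P(r = 1 | data) = 81/194, P(r = 2 | data) = 32/97, P(r = 4 | data) = 18/97, P(r = 7 | data) = 9/194, P(r = 8 | data) = 2/97.
Averaging over the posterior, P(red next | data) = (9/10)(81/194) + (4/5)(32/97) + (3/5)(18/97) + (3/10)(9/194) + (1/5)(2/97) = 373/485.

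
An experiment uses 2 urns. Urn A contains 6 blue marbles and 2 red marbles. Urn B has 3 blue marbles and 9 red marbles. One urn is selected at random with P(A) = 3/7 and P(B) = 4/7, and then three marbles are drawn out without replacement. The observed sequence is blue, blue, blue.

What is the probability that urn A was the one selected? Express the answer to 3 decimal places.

The likelihood of the observed sequence under each hypothesis: P(data | urn A) = (6/8)(5/7)(4/6) = 0.35714; P(data | urn B) = (3/12)(2/11)(1/10) = 0.0045455.
Multiplying each by its prior: 3/7 · 0.35714 = 0.15306, 4/7 · 0.0045455 = 0.0025974; summing to 0.15566.
By Bayes' rule, P(urn A | data) = (0.15306) / (0.15566) = 0.98331.

0.983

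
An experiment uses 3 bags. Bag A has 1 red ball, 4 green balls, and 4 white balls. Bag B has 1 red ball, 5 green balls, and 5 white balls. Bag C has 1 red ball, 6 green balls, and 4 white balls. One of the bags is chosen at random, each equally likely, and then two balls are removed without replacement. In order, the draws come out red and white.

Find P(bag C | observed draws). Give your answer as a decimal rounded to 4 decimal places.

0.2647

Compute the likelihood of the observed sequence for each case: P(data | bag A) = (1/9)(4/8) = 0.055556; P(data | bag B) = (1/11)(5/10) = 0.045455; P(data | bag C) = (1/11)(4/10) = 0.036364.
The prior-weighted likelihoods are 1/3 · 0.055556 = 0.018519, 1/3 · 0.045455 = 0.015152, 1/3 · 0.036364 = 0.012121; these sum to 0.045791.
So P(bag C | data) = (0.012121) / (0.045791) = 0.26471.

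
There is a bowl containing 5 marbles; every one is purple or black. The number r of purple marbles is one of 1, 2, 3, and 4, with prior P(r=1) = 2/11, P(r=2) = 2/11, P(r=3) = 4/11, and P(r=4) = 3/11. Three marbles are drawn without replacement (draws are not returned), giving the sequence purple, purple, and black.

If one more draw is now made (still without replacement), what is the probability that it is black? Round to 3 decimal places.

0.375

For each hypothesis, P(data | H) works out to: P(data | r = 1) = (1/5)(0/4) = 0; P(data | r = 2) = (2/5)(1/4)(3/3) = 1/10; P(data | r = 3) = (3/5)(2/4)(2/3) = 1/5; P(data | r = 4) = (4/5)(3/4)(1/3) = 1/5.
Weighting by the prior gives 2/11 · 0 = 0, 2/11 · 1/10 = 1/55, 4/11 · 1/5 = 4/55, 3/11 · 1/5 = 3/55; with total 8/55.
The posterior is then P(r = 1 | data) = 0, P(r = 2 | data) = 1/8, P(r = 3 | data) = 1/2, P(r = 4 | data) = 3/8.
Averaging over the posterior, P(black next | data) = (1)(1/8) + (1/2)(1/2) + (0)(3/8) = 3/8.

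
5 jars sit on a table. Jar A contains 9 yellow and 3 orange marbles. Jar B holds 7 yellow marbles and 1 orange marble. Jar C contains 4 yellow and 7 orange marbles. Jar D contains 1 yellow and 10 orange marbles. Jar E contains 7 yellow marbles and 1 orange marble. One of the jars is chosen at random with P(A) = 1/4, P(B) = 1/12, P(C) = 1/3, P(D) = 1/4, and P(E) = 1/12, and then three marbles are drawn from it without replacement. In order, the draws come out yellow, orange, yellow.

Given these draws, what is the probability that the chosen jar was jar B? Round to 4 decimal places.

For each hypothesis, P(data | H) works out to: P(data | jar A) = (9/12)(3/11)(8/10) = 0.16364; P(data | jar B) = (7/8)(1/7)(6/6) = 0.125; P(data | jar C) = (4/11)(7/10)(3/9) = 0.084848; P(data | jar D) = (1/11)(10/10)(0/9) = 0; P(data | jar E) = (7/8)(1/7)(6/6) = 0.125.
Multiplying each by its prior: 1/4 · 0.16364 = 0.040909, 1/12 · 0.125 = 0.010417, 1/3 · 0.084848 = 0.028283, 1/4 · 0 = 0, 1/12 · 0.125 = 0.010417; with total 0.090025.
So P(jar B | data) = (0.010417) / (0.090025) = 0.11571.

0.1157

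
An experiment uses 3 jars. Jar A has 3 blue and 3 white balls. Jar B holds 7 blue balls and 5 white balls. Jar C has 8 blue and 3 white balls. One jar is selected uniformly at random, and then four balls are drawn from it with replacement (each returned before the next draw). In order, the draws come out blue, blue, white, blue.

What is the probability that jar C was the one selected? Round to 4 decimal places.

0.4194

Compute the likelihood of the observed sequence for each case: P(data | jar A) = (3/6)(3/6)(3/6)(3/6) = 0.0625; P(data | jar B) = (7/12)(7/12)(5/12)(7/12) = 0.082706; P(data | jar C) = (8/11)(8/11)(3/11)(8/11) = 0.10491.
Weighting by the prior gives 1/3 · 0.0625 = 0.020833, 1/3 · 0.082706 = 0.027569, 1/3 · 0.10491 = 0.03497; these sum to 0.083372.
Therefore the posterior P(jar C | data) = (0.03497) / (0.083372) = 0.41945.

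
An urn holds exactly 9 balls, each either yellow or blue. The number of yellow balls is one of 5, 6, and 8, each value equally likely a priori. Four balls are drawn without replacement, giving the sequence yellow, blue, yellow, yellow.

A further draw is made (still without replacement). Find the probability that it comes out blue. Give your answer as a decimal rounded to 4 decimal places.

0.3077

For each hypothesis, P(data | H) works out to: P(data | r = 5) = (5/9)(4/8)(4/7)(3/6) = 5/63; P(data | r = 6) = (6/9)(3/8)(5/7)(4/6) = 5/42; P(data | r = 8) = (8/9)(1/8)(7/7)(6/6) = 1/9.
Multiplying each by its prior: 1/3 · 5/63 = 5/189, 1/3 · 5/42 = 5/126, 1/3 · 1/9 = 1/27; summing to 13/126.
Dividing through by the total gives posterior P(r = 5 | data) = 10/39, P(r = 6 | data) = 5/13, P(r = 8 | data) = 14/39.
Averaging over the posterior, P(blue next | data) = (3/5)(10/39) + (2/5)(5/13) + (0)(14/39) = 4/13.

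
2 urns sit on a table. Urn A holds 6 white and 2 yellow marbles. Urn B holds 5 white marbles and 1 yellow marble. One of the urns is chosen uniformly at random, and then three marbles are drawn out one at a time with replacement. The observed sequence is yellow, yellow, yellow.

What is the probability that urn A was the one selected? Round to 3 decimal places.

0.771

The likelihood of the observed sequence under each hypothesis: P(data | urn A) = (2/8)(2/8)(2/8) = 0.015625; P(data | urn B) = (1/6)(1/6)(1/6) = 0.0046296.
Multiplying each by its prior: 1/2 · 0.015625 = 0.0078125, 1/2 · 0.0046296 = 0.0023148; summing to 0.010127.
Therefore the posterior P(urn A | data) = (0.0078125) / (0.010127) = 0.77143.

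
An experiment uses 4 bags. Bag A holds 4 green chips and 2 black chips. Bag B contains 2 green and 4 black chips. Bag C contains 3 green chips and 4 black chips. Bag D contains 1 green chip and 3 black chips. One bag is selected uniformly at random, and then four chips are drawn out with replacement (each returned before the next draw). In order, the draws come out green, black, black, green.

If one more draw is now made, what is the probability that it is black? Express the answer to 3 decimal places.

0.567

For each hypothesis, P(data | H) works out to: P(data | bag A) = (4/6)(2/6)(2/6)(4/6) = 0.049383; P(data | bag B) = (2/6)(4/6)(4/6)(2/6) = 0.049383; P(data | bag C) = (3/7)(4/7)(4/7)(3/7) = 0.059975; P(data | bag D) = (1/4)(3/4)(3/4)(1/4) = 0.035156.
Multiplying each by its prior: 1/4 · 0.049383 = 0.012346, 1/4 · 0.049383 = 0.012346, 1/4 · 0.059975 = 0.014994, 1/4 · 0.035156 = 0.0087891; summing to 0.048474.
The posterior is then P(bag A | data) = 0.25469, P(bag B | data) = 0.25469, P(bag C | data) = 0.30931, P(bag D | data) = 0.18131.
Averaging over the posterior, P(black next | data) = (1/3)(0.25469) + (2/3)(0.25469) + (4/7)(0.30931) + (3/4)(0.18131) = 0.56742.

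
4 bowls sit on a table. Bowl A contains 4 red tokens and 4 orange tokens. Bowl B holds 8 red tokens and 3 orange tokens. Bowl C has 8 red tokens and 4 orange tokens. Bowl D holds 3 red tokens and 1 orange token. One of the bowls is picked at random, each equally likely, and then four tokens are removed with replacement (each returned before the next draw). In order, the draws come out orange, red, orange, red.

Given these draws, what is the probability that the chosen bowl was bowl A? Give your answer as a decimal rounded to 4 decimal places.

For each hypothesis, P(data | H) works out to: P(data | bowl A) = (4/8)(4/8)(4/8)(4/8) = 0.0625; P(data | bowl B) = (3/11)(8/11)(3/11)(8/11) = 0.039342; P(data | bowl C) = (4/12)(8/12)(4/12)(8/12) = 0.049383; P(data | bowl D) = (1/4)(3/4)(1/4)(3/4) = 0.035156.
Multiplying each by its prior: 1/4 · 0.0625 = 0.015625, 1/4 · 0.039342 = 0.0098354, 1/4 · 0.049383 = 0.012346, 1/4 · 0.035156 = 0.0087891; summing to 0.046595.
Hence P(bowl A | data) = (0.015625) / (0.046595) = 0.33534.

0.3353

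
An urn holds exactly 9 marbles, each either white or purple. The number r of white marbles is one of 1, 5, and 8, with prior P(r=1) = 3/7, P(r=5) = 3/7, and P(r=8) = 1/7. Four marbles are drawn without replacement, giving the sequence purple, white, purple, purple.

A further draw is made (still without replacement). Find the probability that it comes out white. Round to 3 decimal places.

0.211

The likelihood of the observed sequence under each hypothesis: P(data | r = 1) = (8/9)(1/8)(7/7)(6/6) = 1/9; P(data | r = 5) = (4/9)(5/8)(3/7)(2/6) = 5/126; P(data | r = 8) = (1/9)(8/8)(0/7) = 0.
The prior-weighted likelihoods are 3/7 · 1/9 = 1/21, 3/7 · 5/126 = 5/294, 1/7 · 0 = 0; these sum to 19/294.
Dividing through by the total gives posterior P(r = 1 | data) = 14/19, P(r = 5 | data) = 5/19, P(r = 8 | data) = 0.
Averaging over the posterior, P(white next | data) = (0)(14/19) + (4/5)(5/19) = 4/19.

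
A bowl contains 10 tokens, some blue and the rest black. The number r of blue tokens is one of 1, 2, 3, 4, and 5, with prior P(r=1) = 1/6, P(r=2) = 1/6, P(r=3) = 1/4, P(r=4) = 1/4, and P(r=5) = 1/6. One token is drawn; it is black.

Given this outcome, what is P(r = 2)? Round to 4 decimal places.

Under each hypothesis, the probability of this draw is: P(data | r = 1) = (9/10) = 9/10; P(data | r = 2) = (8/10) = 4/5; P(data | r = 3) = (7/10) = 7/10; P(data | r = 4) = (6/10) = 3/5; P(data | r = 5) = (5/10) = 1/2.
Multiplying each by its prior: 1/6 · 9/10 = 3/20, 1/6 · 4/5 = 2/15, 1/4 · 7/10 = 7/40, 1/4 · 3/5 = 3/20, 1/6 · 1/2 = 1/12; with total 83/120.
Hence P(r = 2 | data) = (2/15) / (83/120) = 16/83.

0.1928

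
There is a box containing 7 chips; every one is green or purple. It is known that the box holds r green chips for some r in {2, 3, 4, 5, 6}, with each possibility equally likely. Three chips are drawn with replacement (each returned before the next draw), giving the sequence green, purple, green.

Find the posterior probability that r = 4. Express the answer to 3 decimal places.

0.253

Compute the likelihood of the observed sequence for each case: P(data | r = 2) = (2/7)(5/7)(2/7) = 0.058309; P(data | r = 3) = (3/7)(4/7)(3/7) = 0.10496; P(data | r = 4) = (4/7)(3/7)(4/7) = 0.13994; P(data | r = 5) = (5/7)(2/7)(5/7) = 0.14577; P(data | r = 6) = (6/7)(1/7)(6/7) = 0.10496.
The prior-weighted likelihoods are 1/5 · 0.058309 = 0.011662, 1/5 · 0.10496 = 0.020991, 1/5 · 0.13994 = 0.027988, 1/5 · 0.14577 = 0.029155, 1/5 · 0.10496 = 0.020991; these sum to 0.11079.
So P(r = 4 | data) = (0.027988) / (0.11079) = 0.25263.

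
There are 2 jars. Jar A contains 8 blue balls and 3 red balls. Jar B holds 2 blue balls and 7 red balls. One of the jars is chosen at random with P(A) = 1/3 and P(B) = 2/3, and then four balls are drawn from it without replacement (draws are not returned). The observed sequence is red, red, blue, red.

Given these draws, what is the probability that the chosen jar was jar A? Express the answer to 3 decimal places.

Under each hypothesis, the probability of the observed sequence is: P(data | jar A) = (3/11)(2/10)(8/9)(1/8) = 0.0060606; P(data | jar B) = (7/9)(6/8)(2/7)(5/6) = 0.13889.
Weighting by the prior gives 1/3 · 0.0060606 = 0.0020202, 2/3 · 0.13889 = 0.092593; with total 0.094613.
So P(jar A | data) = (0.0020202) / (0.094613) = 0.021352.

0.021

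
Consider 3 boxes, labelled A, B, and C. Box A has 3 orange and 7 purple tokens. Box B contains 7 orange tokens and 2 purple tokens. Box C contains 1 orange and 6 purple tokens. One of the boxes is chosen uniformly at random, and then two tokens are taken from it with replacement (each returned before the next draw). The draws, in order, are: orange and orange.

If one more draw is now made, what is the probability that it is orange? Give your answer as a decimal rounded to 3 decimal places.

Under each hypothesis, the probability of the observed sequence is: P(data | box A) = (3/10)(3/10) = 0.09; P(data | box B) = (7/9)(7/9) = 0.60494; P(data | box C) = (1/7)(1/7) = 0.020408.
The prior-weighted likelihoods are 1/3 · 0.09 = 0.03, 1/3 · 0.60494 = 0.20165, 1/3 · 0.020408 = 0.0068027; with total 0.23845.
Normalising, the posterior is P(box A | data) = 0.12581, P(box B | data) = 0.84566, P(box C | data) = 0.028529.
So P(orange next | data) = Σ P(orange next | H) P(H | data) = (3/10)(0.12581) + (7/9)(0.84566) + (1/7)(0.028529) = 0.69955.

0.700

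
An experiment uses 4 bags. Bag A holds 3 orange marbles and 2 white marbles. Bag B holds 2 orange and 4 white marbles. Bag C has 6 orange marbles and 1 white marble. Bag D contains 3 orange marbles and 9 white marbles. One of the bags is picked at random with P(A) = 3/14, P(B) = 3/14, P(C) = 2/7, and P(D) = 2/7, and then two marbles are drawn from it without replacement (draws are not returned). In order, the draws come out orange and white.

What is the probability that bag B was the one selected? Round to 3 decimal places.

0.259

The likelihood of the observed sequence under each hypothesis: P(data | bag A) = (3/5)(2/4) = 0.3; P(data | bag B) = (2/6)(4/5) = 0.26667; P(data | bag C) = (6/7)(1/6) = 0.14286; P(data | bag D) = (3/12)(9/11) = 0.20455.
The prior-weighted likelihoods are 3/14 · 0.3 = 0.064286, 3/14 · 0.26667 = 0.057143, 2/7 · 0.14286 = 0.040816, 2/7 · 0.20455 = 0.058442; these sum to 0.22069.
Hence P(bag B | data) = (0.057143) / (0.22069) = 0.25893.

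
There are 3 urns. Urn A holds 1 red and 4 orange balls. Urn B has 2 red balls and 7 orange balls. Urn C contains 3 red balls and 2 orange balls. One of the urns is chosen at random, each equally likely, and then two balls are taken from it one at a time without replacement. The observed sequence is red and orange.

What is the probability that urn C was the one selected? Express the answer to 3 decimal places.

The likelihood of the observed sequence under each hypothesis: P(data | urn A) = (1/5)(4/4) = 1/5; P(data | urn B) = (2/9)(7/8) = 7/36; P(data | urn C) = (3/5)(2/4) = 3/10.
The prior-weighted likelihoods are 1/3 · 1/5 = 1/15, 1/3 · 7/36 = 7/108, 1/3 · 3/10 = 1/10; with total 25/108.
Hence P(urn C | data) = (1/10) / (25/108) = 54/125.

0.432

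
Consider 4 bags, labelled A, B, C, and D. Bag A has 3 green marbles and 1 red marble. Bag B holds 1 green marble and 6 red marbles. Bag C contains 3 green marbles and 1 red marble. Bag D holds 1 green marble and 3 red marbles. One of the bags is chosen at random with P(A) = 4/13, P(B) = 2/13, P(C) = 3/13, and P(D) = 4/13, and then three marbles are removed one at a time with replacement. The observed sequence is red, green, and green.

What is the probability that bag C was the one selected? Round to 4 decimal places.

0.3496

Under each hypothesis, the probability of the observed sequence is: P(data | bag A) = (1/4)(3/4)(3/4) = 0.14062; P(data | bag B) = (6/7)(1/7)(1/7) = 0.017493; P(data | bag C) = (1/4)(3/4)(3/4) = 0.14062; P(data | bag D) = (3/4)(1/4)(1/4) = 0.046875.
Weighting by the prior gives 4/13 · 0.14062 = 0.043269, 2/13 · 0.017493 = 0.0026912, 3/13 · 0.14062 = 0.032452, 4/13 · 0.046875 = 0.014423; with total 0.092835.
Therefore the posterior P(bag C | data) = (0.032452) / (0.092835) = 0.34956.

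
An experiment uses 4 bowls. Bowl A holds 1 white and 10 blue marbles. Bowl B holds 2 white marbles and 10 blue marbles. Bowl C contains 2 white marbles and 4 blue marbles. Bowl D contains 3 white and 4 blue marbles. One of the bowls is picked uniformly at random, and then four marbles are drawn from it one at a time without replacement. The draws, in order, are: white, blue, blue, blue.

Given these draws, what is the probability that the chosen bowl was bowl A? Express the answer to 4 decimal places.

0.2108

Compute the likelihood of the observed sequence for each case: P(data | bowl A) = (1/11)(10/10)(9/9)(8/8) = 1/11; P(data | bowl B) = (2/12)(10/11)(9/10)(8/9) = 4/33; P(data | bowl C) = (2/6)(4/5)(3/4)(2/3) = 2/15; P(data | bowl D) = (3/7)(4/6)(3/5)(2/4) = 3/35.
Weighting by the prior gives 1/4 · 1/11 = 1/44, 1/4 · 4/33 = 1/33, 1/4 · 2/15 = 1/30, 1/4 · 3/35 = 3/140; with total 83/770.
Hence P(bowl A | data) = (1/44) / (83/770) = 35/166.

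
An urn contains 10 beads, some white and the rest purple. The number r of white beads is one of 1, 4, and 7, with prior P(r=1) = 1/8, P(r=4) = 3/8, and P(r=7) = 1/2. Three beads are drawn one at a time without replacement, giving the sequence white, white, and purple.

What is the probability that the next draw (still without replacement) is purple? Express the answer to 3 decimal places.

0.414

The likelihood of the observed sequence under each hypothesis: P(data | r = 1) = (1/10)(0/9) = 0; P(data | r = 4) = (4/10)(3/9)(6/8) = 1/10; P(data | r = 7) = (7/10)(6/9)(3/8) = 7/40.
Multiplying each by its prior: 1/8 · 0 = 0, 3/8 · 1/10 = 3/80, 1/2 · 7/40 = 7/80; summing to 1/8.
The posterior is then P(r = 1 | data) = 0, P(r = 4 | data) = 3/10, P(r = 7 | data) = 7/10.
The predictive probability is P(purple next | data) = (5/7)(3/10) + (2/7)(7/10) = 29/70.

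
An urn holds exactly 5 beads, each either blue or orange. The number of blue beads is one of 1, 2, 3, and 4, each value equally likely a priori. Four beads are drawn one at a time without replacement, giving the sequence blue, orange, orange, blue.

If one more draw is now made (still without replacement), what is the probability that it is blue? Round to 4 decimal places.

Compute the likelihood of the observed sequence for each case: P(data | r = 1) = (1/5)(4/4)(3/3)(0/2) = 0; P(data | r = 2) = (2/5)(3/4)(2/3)(1/2) = 1/10; P(data | r = 3) = (3/5)(2/4)(1/3)(2/2) = 1/10; P(data | r = 4) = (4/5)(1/4)(0/3) = 0.
Multiplying each by its prior: 1/4 · 0 = 0, 1/4 · 1/10 = 1/40, 1/4 · 1/10 = 1/40, 1/4 · 0 = 0; with total 1/20.
The posterior is then P(r = 1 | data) = 0, P(r = 2 | data) = 1/2, P(r = 3 | data) = 1/2, P(r = 4 | data) = 0.
So P(blue next | data) = Σ P(blue next | H) P(H | data) = (0)(1/2) + (1)(1/2) = 1/2.

0.5000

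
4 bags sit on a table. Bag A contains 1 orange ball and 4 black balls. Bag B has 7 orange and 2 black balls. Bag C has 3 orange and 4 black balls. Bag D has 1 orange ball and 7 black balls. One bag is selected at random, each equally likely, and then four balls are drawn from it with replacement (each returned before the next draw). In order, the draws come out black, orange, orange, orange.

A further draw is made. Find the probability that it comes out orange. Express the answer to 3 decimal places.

0.648

Compute the likelihood of the observed sequence for each case: P(data | bag A) = (4/5)(1/5)(1/5)(1/5) = 0.0064; P(data | bag B) = (2/9)(7/9)(7/9)(7/9) = 0.10456; P(data | bag C) = (4/7)(3/7)(3/7)(3/7) = 0.044981; P(data | bag D) = (7/8)(1/8)(1/8)(1/8) = 0.001709.
Multiplying each by its prior: 1/4 · 0.0064 = 0.0016, 1/4 · 0.10456 = 0.026139, 1/4 · 0.044981 = 0.011245, 1/4 · 0.001709 = 0.00042725; these sum to 0.039412.
Normalising, the posterior is P(bag A | data) = 0.040597, P(bag B | data) = 0.66323, P(bag C | data) = 0.28533, P(bag D | data) = 0.010841.
Averaging over the posterior, P(orange next | data) = (1/5)(0.040597) + (7/9)(0.66323) + (3/7)(0.28533) + (1/8)(0.010841) = 0.64761.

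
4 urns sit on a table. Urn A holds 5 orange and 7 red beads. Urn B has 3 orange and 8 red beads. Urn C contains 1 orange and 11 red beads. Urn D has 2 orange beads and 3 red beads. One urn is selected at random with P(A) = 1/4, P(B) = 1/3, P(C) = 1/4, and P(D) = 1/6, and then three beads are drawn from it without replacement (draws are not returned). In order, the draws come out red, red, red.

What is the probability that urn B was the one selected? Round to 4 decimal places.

0.3168

Under each hypothesis, the probability of the observed sequence is: P(data | urn A) = (7/12)(6/11)(5/10) = 0.15909; P(data | urn B) = (8/11)(7/10)(6/9) = 0.33939; P(data | urn C) = (11/12)(10/11)(9/10) = 0.75; P(data | urn D) = (3/5)(2/4)(1/3) = 0.1.
The prior-weighted likelihoods are 1/4 · 0.15909 = 0.039773, 1/3 · 0.33939 = 0.11313, 1/4 · 0.75 = 0.1875, 1/6 · 0.1 = 0.016667; summing to 0.35707.
Hence P(urn B | data) = (0.11313) / (0.35707) = 0.31683.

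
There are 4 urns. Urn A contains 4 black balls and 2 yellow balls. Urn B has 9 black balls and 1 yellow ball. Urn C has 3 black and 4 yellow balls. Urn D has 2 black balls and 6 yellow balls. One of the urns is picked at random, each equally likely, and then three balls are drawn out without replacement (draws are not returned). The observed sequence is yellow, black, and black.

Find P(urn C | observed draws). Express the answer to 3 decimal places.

0.254

For each hypothesis, P(data | H) works out to: P(data | urn A) = (2/6)(4/5)(3/4) = 1/5; P(data | urn B) = (1/10)(9/9)(8/8) = 1/10; P(data | urn C) = (4/7)(3/6)(2/5) = 4/35; P(data | urn D) = (6/8)(2/7)(1/6) = 1/28.
Weighting by the prior gives 1/4 · 1/5 = 1/20, 1/4 · 1/10 = 1/40, 1/4 · 4/35 = 1/35, 1/4 · 1/28 = 1/112; these sum to 9/80.
So P(urn C | data) = (1/35) / (9/80) = 16/63.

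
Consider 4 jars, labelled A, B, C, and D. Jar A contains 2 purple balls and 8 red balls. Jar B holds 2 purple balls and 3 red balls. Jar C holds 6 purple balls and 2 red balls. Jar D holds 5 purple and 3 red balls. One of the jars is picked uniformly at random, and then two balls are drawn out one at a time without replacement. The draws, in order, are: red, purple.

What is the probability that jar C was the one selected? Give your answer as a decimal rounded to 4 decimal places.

Under each hypothesis, the probability of the observed sequence is: P(data | jar A) = (8/10)(2/9) = 0.17778; P(data | jar B) = (3/5)(2/4) = 0.3; P(data | jar C) = (2/8)(6/7) = 0.21429; P(data | jar D) = (3/8)(5/7) = 0.26786.
The prior-weighted likelihoods are 1/4 · 0.17778 = 0.044444, 1/4 · 0.3 = 0.075, 1/4 · 0.21429 = 0.053571, 1/4 · 0.26786 = 0.066964; summing to 0.23998.
Hence P(jar C | data) = (0.053571) / (0.23998) = 0.22323.

0.2232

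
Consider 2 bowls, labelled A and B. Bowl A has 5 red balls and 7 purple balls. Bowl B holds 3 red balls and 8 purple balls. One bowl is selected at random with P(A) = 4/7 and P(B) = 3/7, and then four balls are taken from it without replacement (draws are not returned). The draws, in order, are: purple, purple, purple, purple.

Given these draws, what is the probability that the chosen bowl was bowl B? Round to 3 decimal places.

The likelihood of the observed sequence under each hypothesis: P(data | bowl A) = (7/12)(6/11)(5/10)(4/9) = 7/99; P(data | bowl B) = (8/11)(7/10)(6/9)(5/8) = 7/33.
The prior-weighted likelihoods are 4/7 · 7/99 = 4/99, 3/7 · 7/33 = 1/11; summing to 13/99.
Hence P(bowl B | data) = (1/11) / (13/99) = 9/13.

0.692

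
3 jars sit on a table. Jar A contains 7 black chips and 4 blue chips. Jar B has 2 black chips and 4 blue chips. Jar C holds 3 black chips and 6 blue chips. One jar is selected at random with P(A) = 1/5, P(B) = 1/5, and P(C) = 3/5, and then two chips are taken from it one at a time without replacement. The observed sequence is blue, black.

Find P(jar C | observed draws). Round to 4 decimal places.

Under each hypothesis, the probability of the observed sequence is: P(data | jar A) = (4/11)(7/10) = 0.25455; P(data | jar B) = (4/6)(2/5) = 0.26667; P(data | jar C) = (6/9)(3/8) = 0.25.
Weighting by the prior gives 1/5 · 0.25455 = 0.050909, 1/5 · 0.26667 = 0.053333, 3/5 · 0.25 = 0.15; with total 0.25424.
Hence P(jar C | data) = (0.15) / (0.25424) = 0.58999.

0.5900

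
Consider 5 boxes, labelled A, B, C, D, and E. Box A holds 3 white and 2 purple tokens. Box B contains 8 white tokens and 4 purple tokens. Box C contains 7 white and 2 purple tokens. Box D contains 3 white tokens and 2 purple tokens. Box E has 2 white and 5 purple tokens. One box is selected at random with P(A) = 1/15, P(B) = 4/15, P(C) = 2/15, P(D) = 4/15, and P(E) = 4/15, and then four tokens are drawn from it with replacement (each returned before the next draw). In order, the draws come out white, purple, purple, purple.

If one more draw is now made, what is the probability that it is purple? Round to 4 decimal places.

0.5674

Under each hypothesis, the probability of the observed sequence is: P(data | box A) = (3/5)(2/5)(2/5)(2/5) = 0.0384; P(data | box B) = (8/12)(4/12)(4/12)(4/12) = 0.024691; P(data | box C) = (7/9)(2/9)(2/9)(2/9) = 0.0085353; P(data | box D) = (3/5)(2/5)(2/5)(2/5) = 0.0384; P(data | box E) = (2/7)(5/7)(5/7)(5/7) = 0.10412.
The prior-weighted likelihoods are 1/15 · 0.0384 = 0.00256, 4/15 · 0.024691 = 0.0065844, 2/15 · 0.0085353 = 0.001138, 4/15 · 0.0384 = 0.01024, 4/15 · 0.10412 = 0.027766; summing to 0.048289.
The posterior is then P(box A | data) = 0.053015, P(box B | data) = 0.13635, P(box C | data) = 0.023567, P(box D | data) = 0.21206, P(box E | data) = 0.57501.
So P(purple next | data) = Σ P(purple next | H) P(H | data) = (2/5)(0.053015) + (1/3)(0.13635) + (2/9)(0.023567) + (2/5)(0.21206) + (5/7)(0.57501) = 0.56744.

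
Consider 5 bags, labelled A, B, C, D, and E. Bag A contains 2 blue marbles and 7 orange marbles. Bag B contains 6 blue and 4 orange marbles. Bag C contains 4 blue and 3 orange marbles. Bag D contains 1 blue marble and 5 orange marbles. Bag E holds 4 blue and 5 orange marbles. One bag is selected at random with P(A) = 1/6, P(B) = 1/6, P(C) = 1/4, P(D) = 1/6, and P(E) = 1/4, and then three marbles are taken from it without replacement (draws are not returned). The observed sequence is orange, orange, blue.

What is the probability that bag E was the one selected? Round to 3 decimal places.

Compute the likelihood of the observed sequence for each case: P(data | bag A) = (7/9)(6/8)(2/7) = 1/6; P(data | bag B) = (4/10)(3/9)(6/8) = 1/10; P(data | bag C) = (3/7)(2/6)(4/5) = 4/35; P(data | bag D) = (5/6)(4/5)(1/4) = 1/6; P(data | bag E) = (5/9)(4/8)(4/7) = 10/63.
The prior-weighted likelihoods are 1/6 · 1/6 = 1/36, 1/6 · 1/10 = 1/60, 1/4 · 4/35 = 1/35, 1/6 · 1/6 = 1/36, 1/4 · 10/63 = 5/126; with total 59/420.
By Bayes' rule, P(bag E | data) = (5/126) / (59/420) = 50/177.

0.282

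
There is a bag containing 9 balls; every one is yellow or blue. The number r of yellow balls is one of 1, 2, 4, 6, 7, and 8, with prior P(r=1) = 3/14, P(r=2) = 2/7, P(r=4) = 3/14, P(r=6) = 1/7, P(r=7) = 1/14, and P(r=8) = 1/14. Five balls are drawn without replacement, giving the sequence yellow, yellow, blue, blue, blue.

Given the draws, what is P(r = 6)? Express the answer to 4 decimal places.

0.0857

Compute the likelihood of the observed sequence for each case: P(data | r = 1) = (1/9)(0/8) = 0; P(data | r = 2) = (2/9)(1/8)(7/7)(6/6)(5/5) = 1/36; P(data | r = 4) = (4/9)(3/8)(5/7)(4/6)(3/5) = 1/21; P(data | r = 6) = (6/9)(5/8)(3/7)(2/6)(1/5) = 1/84; P(data | r = 7) = (7/9)(6/8)(2/7)(1/6)(0/5) = 0; P(data | r = 8) = (8/9)(7/8)(1/7)(0/6) = 0.
Weighting by the prior gives 3/14 · 0 = 0, 2/7 · 1/36 = 1/126, 3/14 · 1/21 = 1/98, 1/7 · 1/84 = 1/588, 1/14 · 0 = 0, 1/14 · 0 = 0; these sum to 5/252.
Therefore the posterior P(r = 6 | data) = (1/588) / (5/252) = 3/35.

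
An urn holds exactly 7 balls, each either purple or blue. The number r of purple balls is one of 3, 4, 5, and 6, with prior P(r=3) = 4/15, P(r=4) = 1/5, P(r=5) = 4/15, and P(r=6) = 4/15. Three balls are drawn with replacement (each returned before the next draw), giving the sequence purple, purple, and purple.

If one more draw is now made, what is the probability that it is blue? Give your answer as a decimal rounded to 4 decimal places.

For each hypothesis, P(data | H) works out to: P(data | r = 3) = (3/7)(3/7)(3/7) = 0.078717; P(data | r = 4) = (4/7)(4/7)(4/7) = 0.18659; P(data | r = 5) = (5/7)(5/7)(5/7) = 0.36443; P(data | r = 6) = (6/7)(6/7)(6/7) = 0.62974.
The prior-weighted likelihoods are 4/15 · 0.078717 = 0.020991, 1/5 · 0.18659 = 0.037318, 4/15 · 0.36443 = 0.097182, 4/15 · 0.62974 = 0.16793; summing to 0.32342.
Normalising, the posterior is P(r = 3 | data) = 0.064904, P(r = 4 | data) = 0.11538, P(r = 5 | data) = 0.30048, P(r = 6 | data) = 0.51923.
Averaging over the posterior, P(blue next | data) = (4/7)(0.064904) + (3/7)(0.11538) + (2/7)(0.30048) + (1/7)(0.51923) = 0.24657.

0.2466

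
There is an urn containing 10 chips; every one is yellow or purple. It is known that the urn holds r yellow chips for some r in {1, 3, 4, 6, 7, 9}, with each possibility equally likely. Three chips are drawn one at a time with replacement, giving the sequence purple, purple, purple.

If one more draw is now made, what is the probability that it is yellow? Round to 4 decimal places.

0.2322

The likelihood of the observed sequence under each hypothesis: P(data | r = 1) = (9/10)(9/10)(9/10) = 0.729; P(data | r = 3) = (7/10)(7/10)(7/10) = 0.343; P(data | r = 4) = (6/10)(6/10)(6/10) = 0.216; P(data | r = 6) = (4/10)(4/10)(4/10) = 0.064; P(data | r = 7) = (3/10)(3/10)(3/10) = 0.027; P(data | r = 9) = (1/10)(1/10)(1/10) = 0.001.
The prior-weighted likelihoods are 1/6 · 0.729 = 0.1215, 1/6 · 0.343 = 0.057167, 1/6 · 0.216 = 0.036, 1/6 · 0.064 = 0.010667, 1/6 · 0.027 = 0.0045, 1/6 · 0.001 = 0.00016667; these sum to 0.23.
The posterior is then P(r = 1 | data) = 0.52826, P(r = 3 | data) = 0.24855, P(r = 4 | data) = 0.15652, P(r = 6 | data) = 0.046377, P(r = 7 | data) = 0.019565, P(r = 9 | data) = 0.00072464.
Averaging over the posterior, P(yellow next | data) = (1/10)(0.52826) + (3/10)(0.24855) + (2/5)(0.15652) + (3/5)(0.046377) + (7/10)(0.019565) + (9/10)(0.00072464) = 0.23217.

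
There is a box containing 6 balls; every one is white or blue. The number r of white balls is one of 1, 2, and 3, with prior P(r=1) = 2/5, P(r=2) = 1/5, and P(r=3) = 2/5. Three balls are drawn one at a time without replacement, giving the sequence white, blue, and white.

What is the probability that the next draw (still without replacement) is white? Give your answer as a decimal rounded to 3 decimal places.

0.273

Compute the likelihood of the observed sequence for each case: P(data | r = 1) = (1/6)(5/5)(0/4) = 0; P(data | r = 2) = (2/6)(4/5)(1/4) = 1/15; P(data | r = 3) = (3/6)(3/5)(2/4) = 3/20.
Multiplying each by its prior: 2/5 · 0 = 0, 1/5 · 1/15 = 1/75, 2/5 · 3/20 = 3/50; with total 11/150.
Dividing through by the total gives posterior P(r = 1 | data) = 0, P(r = 2 | data) = 2/11, P(r = 3 | data) = 9/11.
Averaging over the posterior, P(white next | data) = (0)(2/11) + (1/3)(9/11) = 3/11.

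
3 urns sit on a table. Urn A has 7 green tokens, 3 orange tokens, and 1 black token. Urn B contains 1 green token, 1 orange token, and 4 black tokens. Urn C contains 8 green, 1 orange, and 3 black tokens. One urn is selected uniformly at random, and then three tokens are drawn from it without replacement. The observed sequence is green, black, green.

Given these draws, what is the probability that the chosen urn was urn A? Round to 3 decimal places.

Compute the likelihood of the observed sequence for each case: P(data | urn A) = (7/11)(1/10)(6/9) = 7/165; P(data | urn B) = (1/6)(4/5)(0/4) = 0; P(data | urn C) = (8/12)(3/11)(7/10) = 7/55.
Multiplying each by its prior: 1/3 · 7/165 = 7/495, 1/3 · 0 = 0, 1/3 · 7/55 = 7/165; these sum to 28/495.
Therefore the posterior P(urn A | data) = (7/495) / (28/495) = 1/4.

0.250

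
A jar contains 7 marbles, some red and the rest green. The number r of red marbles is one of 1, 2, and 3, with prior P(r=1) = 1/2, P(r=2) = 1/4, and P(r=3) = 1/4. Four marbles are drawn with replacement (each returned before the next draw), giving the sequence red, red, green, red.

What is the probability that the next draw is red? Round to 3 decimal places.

0.371

Compute the likelihood of the observed sequence for each case: P(data | r = 1) = (1/7)(1/7)(6/7)(1/7) = 0.002499; P(data | r = 2) = (2/7)(2/7)(5/7)(2/7) = 0.01666; P(data | r = 3) = (3/7)(3/7)(4/7)(3/7) = 0.044981.
Multiplying each by its prior: 1/2 · 0.002499 = 0.0012495, 1/4 · 0.01666 = 0.0041649, 1/4 · 0.044981 = 0.011245; summing to 0.01666.
Normalising, the posterior is P(r = 1 | data) = 0.075, P(r = 2 | data) = 0.25, P(r = 3 | data) = 0.675.
The predictive probability is P(red next | data) = (1/7)(0.075) + (2/7)(0.25) + (3/7)(0.675) = 0.37143.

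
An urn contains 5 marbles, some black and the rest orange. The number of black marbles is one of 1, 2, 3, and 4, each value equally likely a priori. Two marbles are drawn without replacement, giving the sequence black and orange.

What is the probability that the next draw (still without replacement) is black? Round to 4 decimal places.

0.5000

Under each hypothesis, the probability of the observed sequence is: P(data | r = 1) = (1/5)(4/4) = 1/5; P(data | r = 2) = (2/5)(3/4) = 3/10; P(data | r = 3) = (3/5)(2/4) = 3/10; P(data | r = 4) = (4/5)(1/4) = 1/5.
Multiplying each by its prior: 1/4 · 1/5 = 1/20, 1/4 · 3/10 = 3/40, 1/4 · 3/10 = 3/40, 1/4 · 1/5 = 1/20; these sum to 1/4.
Dividing through by the total gives posterior P(r = 1 | data) = 1/5, P(r = 2 | data) = 3/10, P(r = 3 | data) = 3/10, P(r = 4 | data) = 1/5.
So P(black next | data) = Σ P(black next | H) P(H | data) = (0)(1/5) + (1/3)(3/10) + (2/3)(3/10) + (1)(1/5) = 1/2.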